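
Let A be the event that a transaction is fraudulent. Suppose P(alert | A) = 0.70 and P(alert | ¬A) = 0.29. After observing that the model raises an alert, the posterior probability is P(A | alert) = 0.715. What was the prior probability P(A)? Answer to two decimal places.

In odds form, posterior odds = prior odds × likelihood ratio, so prior odds = posterior odds ÷ LR.
Posterior odds = 0.715/(1−0.715) = 2.5088. LR = 0.70/0.29 = 2.4138.
Prior odds = 2.5088/2.4138 = 1.0394, so P(A) = 1.0394/(1+1.0394) ≈ 0.51.

P(A) = 0.51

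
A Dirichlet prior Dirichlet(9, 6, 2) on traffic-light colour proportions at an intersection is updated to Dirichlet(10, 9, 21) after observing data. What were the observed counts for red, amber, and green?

counts (1, 3, 19)

For a Dirichlet(α) prior with multinomial counts c, the posterior is Dirichlet(α + c) componentwise.
Counts are posterior − prior componentwise: 10−9=1, 9−6=3, 21−2=19.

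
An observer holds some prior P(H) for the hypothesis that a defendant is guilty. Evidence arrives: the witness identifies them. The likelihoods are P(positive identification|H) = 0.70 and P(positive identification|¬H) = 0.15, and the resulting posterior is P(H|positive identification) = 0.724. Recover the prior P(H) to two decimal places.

P(H) = 0.36

Bayes' rule in odds form gives O(H|E) = O(H)·[P(E|H)/P(E|¬H)], hence O(H) = O(H|E)/LR.
Posterior odds = 0.724/(1−0.724) = 2.6232. LR = 0.70/0.15 = 4.6667.
Prior odds = 2.6232/4.6667 = 0.5621, so P(H) = 0.5621/(1+0.5621) ≈ 0.36.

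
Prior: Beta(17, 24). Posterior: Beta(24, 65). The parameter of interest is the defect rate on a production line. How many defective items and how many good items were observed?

Under Beta–binomial conjugacy the posterior parameters are (a+s, b+f).
So s = 24 − 17 = 7 and f = 65 − 24 = 41.

7 defective items and 41 good items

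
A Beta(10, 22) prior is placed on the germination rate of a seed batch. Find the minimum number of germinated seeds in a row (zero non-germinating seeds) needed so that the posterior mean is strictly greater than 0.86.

k = 126

After k germinated seeds and 0 non-germinating seeds the posterior is Beta(10+k, 22), with mean (10+k)/(10+22+k).
Set (10+k)/(32+k) > 0.86 and solve: k > (0.86·32 − 10)/(1 − 0.86) = 125.143.
The smallest integer exceeding 125.143 is 126.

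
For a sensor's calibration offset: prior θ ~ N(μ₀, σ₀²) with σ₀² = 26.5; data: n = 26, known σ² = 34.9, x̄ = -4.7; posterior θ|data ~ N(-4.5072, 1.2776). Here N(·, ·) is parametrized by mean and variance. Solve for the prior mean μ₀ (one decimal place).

The posterior mean is a precision-weighted average: μ_n = (τ₀μ₀ + τ_data·x̄)/(τ₀+τ_data), with τ₀=1/σ₀² and τ_data=n/σ².
Here τ₀ = 1/26.5 = 0.037736 and τ_data = 26/34.9 = 0.744986, so τ_n = 0.782722.
Rearranging for μ₀: μ₀ = (μ_n·τ_n − τ_data·x̄)/τ₀ = (-4.5072·0.782722 − 0.744986·-4.7) / 0.037736 = -0.026450/0.037736 ≈ -0.7.

μ₀ = -0.7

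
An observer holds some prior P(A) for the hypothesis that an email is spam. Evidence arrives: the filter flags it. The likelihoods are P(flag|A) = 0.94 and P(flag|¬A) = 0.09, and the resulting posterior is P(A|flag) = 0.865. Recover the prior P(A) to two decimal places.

P(A) = 0.38

In odds form, posterior odds = prior odds × likelihood ratio, so prior odds = posterior odds ÷ LR.
Posterior odds = 0.865/(1−0.865) = 6.4074. LR = 0.94/0.09 = 10.4444.
Prior odds = 6.4074/10.4444 = 0.6135, so P(A) = 0.6135/(1+0.6135) ≈ 0.38.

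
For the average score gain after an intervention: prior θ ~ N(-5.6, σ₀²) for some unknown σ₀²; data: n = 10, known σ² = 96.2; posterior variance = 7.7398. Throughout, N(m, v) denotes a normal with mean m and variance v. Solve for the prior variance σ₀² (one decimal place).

σ₀² = 39.6

For the Normal–Normal model with known σ², precisions add: τ_n = τ₀ + n/σ².
So 1/σ₀² = 1/7.7398 − 10/96.2 = 0.129202 − 0.103950 = 0.025252.
Hence σ₀² = 1/0.025252 ≈ 39.6.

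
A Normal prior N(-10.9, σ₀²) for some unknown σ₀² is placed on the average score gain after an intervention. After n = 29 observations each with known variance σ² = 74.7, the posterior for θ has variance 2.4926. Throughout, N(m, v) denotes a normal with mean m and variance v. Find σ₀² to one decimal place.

σ₀² = 77.1

Posterior precision equals prior precision plus data precision: 1/σ_n² = 1/σ₀² + n/σ².
So 1/σ₀² = 1/2.4926 − 29/74.7 = 0.401188 − 0.388220 = 0.012968.
Hence σ₀² = 1/0.012968 ≈ 77.1.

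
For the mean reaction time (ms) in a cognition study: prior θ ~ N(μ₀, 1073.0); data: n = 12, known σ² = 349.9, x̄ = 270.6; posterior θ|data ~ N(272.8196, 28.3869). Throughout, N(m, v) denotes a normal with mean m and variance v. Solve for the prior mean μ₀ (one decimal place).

μ₀ = 354.5

With known observation variance, the Normal–Normal posterior has precision τ_n = τ₀ + n/σ² and mean μ_n = (τ₀μ₀ + (n/σ²)x̄)/τ_n.
Here τ₀ = 1/1073.0 = 0.000932 and τ_data = 12/349.9 = 0.034296, so τ_n = 0.035228.
Rearranging for μ₀: μ₀ = (μ_n·τ_n − τ_data·x̄)/τ₀ = (272.8196·0.035228 − 0.034296·270.6) / 0.000932 = 0.330391/0.000932 ≈ 354.5.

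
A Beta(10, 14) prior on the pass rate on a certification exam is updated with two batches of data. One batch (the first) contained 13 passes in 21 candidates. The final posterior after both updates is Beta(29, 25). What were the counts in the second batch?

Sequential conjugate updates are equivalent to a single update on the pooled data, so total successes = posterior α − prior α and total failures = posterior β − prior β.
Total across both batches: 29−10=19 passes, 25−14=11 failures.
Subtract the first batch: 19−13=6 passes and 11−8=3 failures.

6 passes and 3 failures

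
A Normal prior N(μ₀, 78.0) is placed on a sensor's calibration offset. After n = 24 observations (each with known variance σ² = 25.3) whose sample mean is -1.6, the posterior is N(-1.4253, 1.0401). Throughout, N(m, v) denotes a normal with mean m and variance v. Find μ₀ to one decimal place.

With known observation variance, the Normal–Normal posterior has precision τ_n = τ₀ + n/σ² and mean μ_n = (τ₀μ₀ + (n/σ²)x̄)/τ_n.
Here τ₀ = 1/78.0 = 0.012821 and τ_data = 24/25.3 = 0.948617, so τ_n = 0.961438.
Rearranging for μ₀: μ₀ = (μ_n·τ_n − τ_data·x̄)/τ₀ = (-1.4253·0.961438 − 0.948617·-1.6) / 0.012821 = 0.147450/0.012821 ≈ 11.5.

μ₀ = 11.5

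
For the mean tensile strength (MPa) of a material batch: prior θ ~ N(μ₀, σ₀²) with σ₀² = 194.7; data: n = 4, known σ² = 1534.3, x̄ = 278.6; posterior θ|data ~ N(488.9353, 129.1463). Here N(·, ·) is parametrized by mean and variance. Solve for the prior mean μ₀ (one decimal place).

With known observation variance, the Normal–Normal posterior has precision τ_n = τ₀ + n/σ² and mean μ_n = (τ₀μ₀ + (n/σ²)x̄)/τ_n.
Here τ₀ = 1/194.7 = 0.005136 and τ_data = 4/1534.3 = 0.002607, so τ_n = 0.007743.
Rearranging for μ₀: μ₀ = (μ_n·τ_n − τ_data·x̄)/τ₀ = (488.9353·0.007743 − 0.002607·278.6) / 0.005136 = 3.059516/0.005136 ≈ 595.7.

μ₀ = 595.7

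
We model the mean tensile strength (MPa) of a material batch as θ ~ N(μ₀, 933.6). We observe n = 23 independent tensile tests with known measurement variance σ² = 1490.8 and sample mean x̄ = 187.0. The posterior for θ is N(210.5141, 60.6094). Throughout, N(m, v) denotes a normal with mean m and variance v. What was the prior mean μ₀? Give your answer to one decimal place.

μ₀ = 549.2

The posterior mean is a precision-weighted average: μ_n = (τ₀μ₀ + τ_data·x̄)/(τ₀+τ_data), with τ₀=1/σ₀² and τ_data=n/σ².
Here τ₀ = 1/933.6 = 0.001071 and τ_data = 23/1490.8 = 0.015428, so τ_n = 0.016499.
Rearranging for μ₀: μ₀ = (μ_n·τ_n − τ_data·x̄)/τ₀ = (210.5141·0.016499 − 0.015428·187.0) / 0.001071 = 0.588236/0.001071 ≈ 549.2.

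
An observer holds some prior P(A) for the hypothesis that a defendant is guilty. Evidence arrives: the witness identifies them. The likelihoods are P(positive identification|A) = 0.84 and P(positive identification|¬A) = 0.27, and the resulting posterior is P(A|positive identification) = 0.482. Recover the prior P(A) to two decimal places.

Bayes' rule in odds form gives O(A|E) = O(A)·[P(E|A)/P(E|¬A)], hence O(A) = O(A|E)/LR.
Posterior odds = 0.482/(1−0.482) = 0.9305. LR = 0.84/0.27 = 3.1111.
Prior odds = 0.9305/3.1111 = 0.2991, so P(A) = 0.2991/(1+0.2991) ≈ 0.23.

P(A) = 0.23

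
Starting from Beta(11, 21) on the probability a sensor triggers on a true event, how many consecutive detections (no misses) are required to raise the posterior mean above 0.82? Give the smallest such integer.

k = 85

After k detections and 0 misses the posterior is Beta(11+k, 21), with mean (11+k)/(11+21+k).
Set (11+k)/(32+k) > 0.82 and solve: k > (0.82·32 − 11)/(1 − 0.82) = 84.667.
The smallest integer exceeding 84.667 is 85.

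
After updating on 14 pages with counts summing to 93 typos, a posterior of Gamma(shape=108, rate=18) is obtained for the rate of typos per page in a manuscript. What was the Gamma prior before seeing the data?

A Gamma(α, β) prior (rate parametrization) on a Poisson rate with n observations summing to S gives posterior Gamma(α+S, β+n).
So α = 108 − 93 = 15 and β = 18 − 14 = 4.

Gamma(shape=15, rate=4)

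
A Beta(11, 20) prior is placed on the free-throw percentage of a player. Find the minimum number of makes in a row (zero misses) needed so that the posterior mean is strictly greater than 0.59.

k = 18

After k makes and 0 misses the posterior is Beta(11+k, 20), with mean (11+k)/(11+20+k).
Set (11+k)/(31+k) > 0.59 and solve: k > (0.59·31 − 11)/(1 − 0.59) = 17.780.
The smallest integer exceeding 17.780 is 18.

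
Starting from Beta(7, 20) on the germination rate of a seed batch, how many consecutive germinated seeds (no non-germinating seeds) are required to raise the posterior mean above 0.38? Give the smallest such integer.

k = 6

After k germinated seeds and 0 non-germinating seeds the posterior is Beta(7+k, 20), with mean (7+k)/(7+20+k).
Set (7+k)/(27+k) > 0.38 and solve: k > (0.38·27 − 7)/(1 − 0.38) = 5.258.
The smallest integer exceeding 5.258 is 6.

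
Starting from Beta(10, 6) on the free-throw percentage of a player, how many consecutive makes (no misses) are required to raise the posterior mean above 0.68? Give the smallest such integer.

k = 3

After k makes and 0 misses the posterior is Beta(10+k, 6), with mean (10+k)/(10+6+k).
Set (10+k)/(16+k) > 0.68 and solve: k > (0.68·16 − 10)/(1 − 0.68) = 2.750.
The smallest integer exceeding 2.750 is 3, and checking k=3: (13)/(19) = 0.6842 > 0.68.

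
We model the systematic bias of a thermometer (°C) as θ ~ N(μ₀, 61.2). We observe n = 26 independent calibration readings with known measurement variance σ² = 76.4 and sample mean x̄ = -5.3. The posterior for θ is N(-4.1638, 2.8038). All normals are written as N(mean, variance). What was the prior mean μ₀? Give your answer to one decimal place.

With known observation variance, the Normal–Normal posterior has precision τ_n = τ₀ + n/σ² and mean μ_n = (τ₀μ₀ + (n/σ²)x̄)/τ_n.
Here τ₀ = 1/61.2 = 0.016340 and τ_data = 26/76.4 = 0.340314, so τ_n = 0.356654.
Rearranging for μ₀: μ₀ = (μ_n·τ_n − τ_data·x̄)/τ₀ = (-4.1638·0.356654 − 0.340314·-5.3) / 0.016340 = 0.318628/0.016340 ≈ 19.5.

μ₀ = 19.5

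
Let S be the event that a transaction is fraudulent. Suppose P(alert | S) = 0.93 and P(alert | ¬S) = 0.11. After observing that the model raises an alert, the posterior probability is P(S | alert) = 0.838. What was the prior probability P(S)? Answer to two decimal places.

Bayes' rule in odds form gives O(S|E) = O(S)·[P(E|S)/P(E|¬S)], hence O(S) = O(S|E)/LR.
Posterior odds = 0.838/(1−0.838) = 5.1728. LR = 0.93/0.11 = 8.4545.
Prior odds = 5.1728/8.4545 = 0.6118, so P(S) = 0.6118/(1+0.6118) ≈ 0.38.

P(S) = 0.38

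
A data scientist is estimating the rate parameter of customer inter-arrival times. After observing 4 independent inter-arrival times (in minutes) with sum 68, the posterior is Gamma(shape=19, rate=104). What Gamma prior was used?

Gamma(shape=15, rate=36)

Gamma–exponential conjugacy: posterior shape = α + n, posterior rate = β + Σtᵢ.
So α = 19 − 4 = 15 and β = 104 − 68 = 36.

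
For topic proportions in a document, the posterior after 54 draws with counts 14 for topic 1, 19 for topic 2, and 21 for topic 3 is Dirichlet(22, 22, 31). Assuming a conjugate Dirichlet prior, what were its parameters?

For a Dirichlet(α) prior with multinomial counts c, the posterior is Dirichlet(α + c) componentwise.
Subtract each count from the matching posterior parameter: 22−14=8, 22−19=3, 31−21=10.

Dirichlet(8, 3, 10)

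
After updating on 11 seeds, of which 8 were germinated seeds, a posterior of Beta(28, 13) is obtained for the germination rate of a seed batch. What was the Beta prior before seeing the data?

Under Beta–binomial conjugacy the posterior parameters are (α+s, β+f).
Subtract the data counts: 28−8=20, 13−3=10.

Beta(20, 10)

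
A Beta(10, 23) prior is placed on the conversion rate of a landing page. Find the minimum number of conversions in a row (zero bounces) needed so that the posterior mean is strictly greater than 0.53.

After k conversions and 0 bounces the posterior is Beta(10+k, 23), with mean (10+k)/(10+23+k).
Set (10+k)/(33+k) > 0.53 and solve: k > (0.53·33 − 10)/(1 − 0.53) = 15.936.
The smallest integer exceeding 15.936 is 16.

k = 16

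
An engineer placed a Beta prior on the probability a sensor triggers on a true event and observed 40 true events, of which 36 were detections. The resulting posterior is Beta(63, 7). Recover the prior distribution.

Beta is conjugate to the binomial likelihood: posterior = Beta(a+s, b+f).
So a = 63 − 36 = 27 and b = 7 − 4 = 3.

Beta(27, 3)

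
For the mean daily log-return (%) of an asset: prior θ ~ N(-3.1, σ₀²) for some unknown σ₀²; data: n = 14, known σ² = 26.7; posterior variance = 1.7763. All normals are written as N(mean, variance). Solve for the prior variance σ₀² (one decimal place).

For the Normal–Normal model with known σ², precisions add: τ_n = τ₀ + n/σ².
So 1/σ₀² = 1/1.7763 − 14/26.7 = 0.562968 − 0.524345 = 0.038623.
Hence σ₀² = 1/0.038623 ≈ 25.9.

σ₀² = 25.9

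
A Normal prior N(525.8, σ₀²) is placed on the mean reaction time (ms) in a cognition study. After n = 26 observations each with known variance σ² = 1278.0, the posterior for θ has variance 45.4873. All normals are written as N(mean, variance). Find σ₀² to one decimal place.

σ₀² = 609.8

Posterior precision equals prior precision plus data precision: 1/σ_n² = 1/σ₀² + n/σ².
So 1/σ₀² = 1/45.4873 − 26/1278.0 = 0.021984 − 0.020344 = 0.001640.
Hence σ₀² = 1/0.001640 ≈ 609.8.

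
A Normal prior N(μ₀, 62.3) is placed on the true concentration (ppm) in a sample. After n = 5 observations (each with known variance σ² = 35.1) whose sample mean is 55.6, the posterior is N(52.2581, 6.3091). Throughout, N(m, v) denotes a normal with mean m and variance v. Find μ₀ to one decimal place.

μ₀ = 22.6

The posterior mean is a precision-weighted average: μ_n = (τ₀μ₀ + τ_data·x̄)/(τ₀+τ_data), with τ₀=1/σ₀² and τ_data=n/σ².
Here τ₀ = 1/62.3 = 0.016051 and τ_data = 5/35.1 = 0.142450, so τ_n = 0.158501.
Rearranging for μ₀: μ₀ = (μ_n·τ_n − τ_data·x̄)/τ₀ = (52.2581·0.158501 − 0.142450·55.6) / 0.016051 = 0.362741/0.016051 ≈ 22.6.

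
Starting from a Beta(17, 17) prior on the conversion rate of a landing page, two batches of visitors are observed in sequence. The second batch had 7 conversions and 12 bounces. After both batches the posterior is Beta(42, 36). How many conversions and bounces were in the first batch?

Sequential conjugate updates are equivalent to a single update on the pooled data, so total successes = posterior α − prior α and total failures = posterior β − prior β.
Total across both batches: 42−17=25 conversions, 36−17=19 bounces.
Subtract the second batch: 25−7=18 conversions and 19−12=7 bounces.

18 conversions and 7 bounces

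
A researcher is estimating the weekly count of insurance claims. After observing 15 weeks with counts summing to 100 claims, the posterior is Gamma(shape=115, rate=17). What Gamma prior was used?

A Gamma(α, β) prior (rate parametrization) on a Poisson rate with n observations summing to S gives posterior Gamma(α+S, β+n).
So α = 115 − 100 = 15 and β = 17 − 15 = 2.

Gamma(shape=15, rate=2)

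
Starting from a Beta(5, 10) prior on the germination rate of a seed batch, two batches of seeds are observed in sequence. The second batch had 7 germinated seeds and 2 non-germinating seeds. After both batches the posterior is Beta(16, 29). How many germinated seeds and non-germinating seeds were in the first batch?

Sequential conjugate updates are equivalent to a single update on the pooled data, so total successes = posterior α − prior α and total failures = posterior β − prior β.
Total across both batches: 16−5=11 germinated seeds, 29−10=19 non-germinating seeds.
Subtract the second batch: 11−7=4 germinated seeds and 19−2=17 non-germinating seeds.

4 germinated seeds and 17 non-germinating seeds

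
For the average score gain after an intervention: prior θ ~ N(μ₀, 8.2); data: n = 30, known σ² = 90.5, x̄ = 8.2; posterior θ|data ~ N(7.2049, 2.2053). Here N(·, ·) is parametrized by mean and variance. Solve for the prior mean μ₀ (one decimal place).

μ₀ = 4.5

With known observation variance, the Normal–Normal posterior has precision τ_n = τ₀ + n/σ² and mean μ_n = (τ₀μ₀ + (n/σ²)x̄)/τ_n.
Here τ₀ = 1/8.2 = 0.121951 and τ_data = 30/90.5 = 0.331492, so τ_n = 0.453443.
Rearranging for μ₀: μ₀ = (μ_n·τ_n − τ_data·x̄)/τ₀ = (7.2049·0.453443 − 0.331492·8.2) / 0.121951 = 0.548777/0.121951 ≈ 4.5.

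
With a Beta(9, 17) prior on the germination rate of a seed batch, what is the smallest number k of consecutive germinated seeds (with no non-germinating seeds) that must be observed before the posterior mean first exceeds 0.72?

After k germinated seeds and 0 non-germinating seeds the posterior is Beta(9+k, 17), with mean (9+k)/(9+17+k).
Set (9+k)/(26+k) > 0.72 and solve: k > (0.72·26 − 9)/(1 − 0.72) = 34.714.
The smallest integer exceeding 34.714 is 35, and checking k=35: (44)/(61) = 0.7213 > 0.72.

k = 35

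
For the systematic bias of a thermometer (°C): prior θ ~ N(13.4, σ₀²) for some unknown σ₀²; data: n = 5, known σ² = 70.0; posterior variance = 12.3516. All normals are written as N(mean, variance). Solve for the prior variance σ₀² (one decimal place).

σ₀² = 104.9

Posterior precision equals prior precision plus data precision: 1/σ_n² = 1/σ₀² + n/σ².
So 1/σ₀² = 1/12.3516 − 5/70.0 = 0.080961 − 0.071429 = 0.009532.
Hence σ₀² = 1/0.009532 ≈ 104.9.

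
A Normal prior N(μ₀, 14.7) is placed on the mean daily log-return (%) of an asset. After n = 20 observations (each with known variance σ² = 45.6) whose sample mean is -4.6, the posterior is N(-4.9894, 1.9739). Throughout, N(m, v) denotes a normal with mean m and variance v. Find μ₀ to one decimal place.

The posterior mean is a precision-weighted average: μ_n = (τ₀μ₀ + τ_data·x̄)/(τ₀+τ_data), with τ₀=1/σ₀² and τ_data=n/σ².
Here τ₀ = 1/14.7 = 0.068027 and τ_data = 20/45.6 = 0.438596, so τ_n = 0.506623.
Rearranging for μ₀: μ₀ = (μ_n·τ_n − τ_data·x̄)/τ₀ = (-4.9894·0.506623 − 0.438596·-4.6) / 0.068027 = -0.510203/0.068027 ≈ -7.5.

μ₀ = -7.5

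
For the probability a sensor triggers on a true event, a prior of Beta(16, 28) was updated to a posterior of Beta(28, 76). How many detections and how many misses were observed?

12 detections and 48 misses

Beta is conjugate to the binomial likelihood: posterior = Beta(a+s, b+f).
So s = 28 − 16 = 12 and f = 76 − 28 = 48.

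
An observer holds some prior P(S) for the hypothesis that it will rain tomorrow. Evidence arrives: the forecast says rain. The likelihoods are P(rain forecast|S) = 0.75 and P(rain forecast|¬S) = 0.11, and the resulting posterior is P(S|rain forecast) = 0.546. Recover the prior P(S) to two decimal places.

P(S) = 0.15

Bayes' rule in odds form gives O(S|E) = O(S)·[P(E|S)/P(E|¬S)], hence O(S) = O(S|E)/LR.
Posterior odds = 0.546/(1−0.546) = 1.2026. LR = 0.75/0.11 = 6.8182.
Prior odds = 1.2026/6.8182 = 0.1764, so P(S) = 0.1764/(1+0.1764) ≈ 0.15.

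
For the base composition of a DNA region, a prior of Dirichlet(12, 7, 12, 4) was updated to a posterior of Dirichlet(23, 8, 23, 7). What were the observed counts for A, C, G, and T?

counts (11, 1, 11, 3)

For a Dirichlet(α) prior with multinomial counts c, the posterior is Dirichlet(α + c) componentwise.
Counts are posterior − prior componentwise: 23−12=11, 8−7=1, 23−12=11, 7−4=3.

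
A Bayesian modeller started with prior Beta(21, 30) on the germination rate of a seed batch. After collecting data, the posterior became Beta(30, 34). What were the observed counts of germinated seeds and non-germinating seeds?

Under Beta–binomial conjugacy the posterior parameters are (a+s, b+f).
So s = 30 − 21 = 9 and f = 34 − 30 = 4.

9 germinated seeds and 4 non-germinating seeds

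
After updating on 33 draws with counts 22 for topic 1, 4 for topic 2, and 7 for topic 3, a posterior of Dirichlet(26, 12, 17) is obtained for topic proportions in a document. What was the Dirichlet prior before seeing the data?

For a Dirichlet(α) prior with multinomial counts c, the posterior is Dirichlet(α + c) componentwise.
Subtract each count from the matching posterior parameter: 26−22=4, 12−4=8, 17−7=10.

Dirichlet(4, 8, 10)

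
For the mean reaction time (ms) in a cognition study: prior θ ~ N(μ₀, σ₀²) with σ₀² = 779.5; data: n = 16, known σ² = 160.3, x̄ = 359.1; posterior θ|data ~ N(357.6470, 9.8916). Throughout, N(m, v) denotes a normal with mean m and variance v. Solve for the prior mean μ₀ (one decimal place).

The posterior mean is a precision-weighted average: μ_n = (τ₀μ₀ + τ_data·x̄)/(τ₀+τ_data), with τ₀=1/σ₀² and τ_data=n/σ².
Here τ₀ = 1/779.5 = 0.001283 and τ_data = 16/160.3 = 0.099813, so τ_n = 0.101096.
Rearranging for μ₀: μ₀ = (μ_n·τ_n − τ_data·x̄)/τ₀ = (357.6470·0.101096 − 0.099813·359.1) / 0.001283 = 0.313833/0.001283 ≈ 244.6.

μ₀ = 244.6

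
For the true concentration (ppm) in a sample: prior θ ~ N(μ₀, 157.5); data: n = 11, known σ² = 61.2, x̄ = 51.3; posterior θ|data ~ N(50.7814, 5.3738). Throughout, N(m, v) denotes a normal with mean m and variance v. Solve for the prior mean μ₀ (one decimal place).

μ₀ = 36.1

With known observation variance, the Normal–Normal posterior has precision τ_n = τ₀ + n/σ² and mean μ_n = (τ₀μ₀ + (n/σ²)x̄)/τ_n.
Here τ₀ = 1/157.5 = 0.006349 and τ_data = 11/61.2 = 0.179739, so τ_n = 0.186088.
Rearranging for μ₀: μ₀ = (μ_n·τ_n − τ_data·x̄)/τ₀ = (50.7814·0.186088 − 0.179739·51.3) / 0.006349 = 0.229198/0.006349 ≈ 36.1.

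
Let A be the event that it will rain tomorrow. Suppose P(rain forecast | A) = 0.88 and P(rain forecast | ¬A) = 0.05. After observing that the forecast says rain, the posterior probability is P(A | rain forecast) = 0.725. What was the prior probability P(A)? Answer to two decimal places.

P(A) = 0.13

In odds form, posterior odds = prior odds × likelihood ratio, so prior odds = posterior odds ÷ LR.
Posterior odds = 0.725/(1−0.725) = 2.6364. LR = 0.88/0.05 = 17.6000.
Prior odds = 2.6364/17.6000 = 0.1498, so P(A) = 0.1498/(1+0.1498) ≈ 0.13.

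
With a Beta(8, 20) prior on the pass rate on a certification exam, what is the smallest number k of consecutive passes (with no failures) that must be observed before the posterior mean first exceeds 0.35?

After k passes and 0 failures the posterior is Beta(8+k, 20), with mean (8+k)/(8+20+k).
Set (8+k)/(28+k) > 0.35 and solve: k > (0.35·28 − 8)/(1 − 0.35) = 2.769.
The smallest integer exceeding 2.769 is 3, and checking k=3: (11)/(31) = 0.3548 > 0.35.

k = 3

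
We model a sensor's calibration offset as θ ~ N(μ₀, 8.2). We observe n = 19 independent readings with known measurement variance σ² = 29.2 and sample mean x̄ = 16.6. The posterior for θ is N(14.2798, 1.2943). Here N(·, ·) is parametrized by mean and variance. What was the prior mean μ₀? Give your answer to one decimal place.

μ₀ = 1.9

The posterior mean is a precision-weighted average: μ_n = (τ₀μ₀ + τ_data·x̄)/(τ₀+τ_data), with τ₀=1/σ₀² and τ_data=n/σ².
Here τ₀ = 1/8.2 = 0.121951 and τ_data = 19/29.2 = 0.650685, so τ_n = 0.772636.
Rearranging for μ₀: μ₀ = (μ_n·τ_n − τ_data·x̄)/τ₀ = (14.2798·0.772636 − 0.650685·16.6) / 0.121951 = 0.231717/0.121951 ≈ 1.9.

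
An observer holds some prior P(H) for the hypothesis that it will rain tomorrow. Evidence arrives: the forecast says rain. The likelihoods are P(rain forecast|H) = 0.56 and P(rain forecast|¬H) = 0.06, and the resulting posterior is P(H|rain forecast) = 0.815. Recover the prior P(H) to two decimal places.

P(H) = 0.32

Bayes' rule in odds form gives O(H|E) = O(H)·[P(E|H)/P(E|¬H)], hence O(H) = O(H|E)/LR.
Posterior odds = 0.815/(1−0.815) = 4.4054. LR = 0.56/0.06 = 9.3333.
Prior odds = 4.4054/9.3333 = 0.4720, so P(H) = 0.4720/(1+0.4720) ≈ 0.32.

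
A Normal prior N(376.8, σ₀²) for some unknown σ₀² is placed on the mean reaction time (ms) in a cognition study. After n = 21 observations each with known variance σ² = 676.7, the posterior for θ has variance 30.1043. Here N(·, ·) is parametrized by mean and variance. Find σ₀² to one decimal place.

Posterior precision equals prior precision plus data precision: 1/σ_n² = 1/σ₀² + n/σ².
So 1/σ₀² = 1/30.1043 − 21/676.7 = 0.033218 − 0.031033 = 0.002185.
Hence σ₀² = 1/0.002185 ≈ 457.7.

σ₀² = 457.7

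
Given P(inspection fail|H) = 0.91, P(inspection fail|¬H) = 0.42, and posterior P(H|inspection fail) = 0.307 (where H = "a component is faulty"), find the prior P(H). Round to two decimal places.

In odds form, posterior odds = prior odds × likelihood ratio, so prior odds = posterior odds ÷ LR.
Posterior odds = 0.307/(1−0.307) = 0.4430. LR = 0.91/0.42 = 2.1667.
Prior odds = 0.4430/2.1667 = 0.2045, so P(H) = 0.2045/(1+0.2045) ≈ 0.17.

P(H) = 0.17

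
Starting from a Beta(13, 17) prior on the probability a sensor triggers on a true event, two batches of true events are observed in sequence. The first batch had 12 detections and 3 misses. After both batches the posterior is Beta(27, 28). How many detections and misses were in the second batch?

Sequential conjugate updates are equivalent to a single update on the pooled data, so total successes = posterior α − prior α and total failures = posterior β − prior β.
Total across both batches: 27−13=14 detections, 28−17=11 misses.
Subtract the first batch: 14−12=2 detections and 11−3=8 misses.

2 detections and 8 misses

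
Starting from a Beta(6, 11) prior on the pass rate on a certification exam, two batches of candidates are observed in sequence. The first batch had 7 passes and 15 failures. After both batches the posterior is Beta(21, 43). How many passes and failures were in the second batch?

8 passes and 17 failures

Because Beta–binomial updating is additive in the counts, the combined data contributed (α_post−α_prior, β_post−β_prior) successes and failures.
Total across both batches: 21−6=15 passes, 43−11=32 failures.
Subtract the first batch: 15−7=8 passes and 32−15=17 failures.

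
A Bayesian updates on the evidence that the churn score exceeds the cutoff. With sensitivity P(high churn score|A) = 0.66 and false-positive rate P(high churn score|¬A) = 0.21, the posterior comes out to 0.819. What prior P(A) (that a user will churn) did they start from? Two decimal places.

P(A) = 0.59

In odds form, posterior odds = prior odds × likelihood ratio, so prior odds = posterior odds ÷ LR.
Posterior odds = 0.819/(1−0.819) = 4.5249. LR = 0.66/0.21 = 3.1429.
Prior odds = 4.5249/3.1429 = 1.4397, so P(A) = 1.4397/(1+1.4397) ≈ 0.59.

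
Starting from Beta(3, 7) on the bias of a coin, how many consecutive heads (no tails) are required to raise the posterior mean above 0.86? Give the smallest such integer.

k = 41

After k heads and 0 tails the posterior is Beta(3+k, 7), with mean (3+k)/(3+7+k).
Set (3+k)/(10+k) > 0.86 and solve: k > (0.86·10 − 3)/(1 − 0.86) = 40.000.
The smallest integer exceeding 40.000 is 41, and checking k=41: (44)/(51) = 0.8627 > 0.86.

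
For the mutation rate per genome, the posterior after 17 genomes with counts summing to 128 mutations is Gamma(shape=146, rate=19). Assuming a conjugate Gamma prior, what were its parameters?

Gamma–Poisson conjugacy: posterior shape = α + Σxᵢ, posterior rate = β + n.
So α = 146 − 128 = 18 and β = 19 − 17 = 2.

Gamma(shape=18, rate=2)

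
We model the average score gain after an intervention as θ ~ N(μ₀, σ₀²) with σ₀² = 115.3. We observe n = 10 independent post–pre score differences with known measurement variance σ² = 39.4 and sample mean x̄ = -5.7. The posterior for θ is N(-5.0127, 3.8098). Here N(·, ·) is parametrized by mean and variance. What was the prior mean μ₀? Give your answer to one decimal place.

With known observation variance, the Normal–Normal posterior has precision τ_n = τ₀ + n/σ² and mean μ_n = (τ₀μ₀ + (n/σ²)x̄)/τ_n.
Here τ₀ = 1/115.3 = 0.008673 and τ_data = 10/39.4 = 0.253807, so τ_n = 0.262480.
Rearranging for μ₀: μ₀ = (μ_n·τ_n − τ_data·x̄)/τ₀ = (-5.0127·0.262480 − 0.253807·-5.7) / 0.008673 = 0.130966/0.008673 ≈ 15.1.

μ₀ = 15.1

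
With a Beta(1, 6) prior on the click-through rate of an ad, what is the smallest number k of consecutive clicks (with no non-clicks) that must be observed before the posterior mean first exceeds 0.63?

k = 10

After k clicks and 0 non-clicks the posterior is Beta(1+k, 6), with mean (1+k)/(1+6+k).
Set (1+k)/(7+k) > 0.63 and solve: k > (0.63·7 − 1)/(1 − 0.63) = 9.216.
The smallest integer exceeding 9.216 is 10, and checking k=10: (11)/(17) = 0.6471 > 0.63.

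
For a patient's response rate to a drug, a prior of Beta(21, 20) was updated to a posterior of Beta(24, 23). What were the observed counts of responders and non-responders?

Beta is conjugate to the binomial likelihood: posterior = Beta(α+s, β+f).
So s = 24 − 21 = 3 and f = 23 − 20 = 3.

3 responders and 3 non-responders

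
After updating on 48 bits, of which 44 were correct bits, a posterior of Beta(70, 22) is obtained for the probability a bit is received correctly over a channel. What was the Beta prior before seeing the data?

Beta(26, 18)

A Beta(α, β) prior with s successes and f failures in binomial data gives a Beta(α+s, β+f) posterior.
So α = 70 − 44 = 26 and β = 22 − 4 = 18.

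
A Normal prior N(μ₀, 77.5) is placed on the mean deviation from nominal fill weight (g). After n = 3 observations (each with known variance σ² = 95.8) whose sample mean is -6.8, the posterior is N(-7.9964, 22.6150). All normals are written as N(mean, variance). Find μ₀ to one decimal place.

With known observation variance, the Normal–Normal posterior has precision τ_n = τ₀ + n/σ² and mean μ_n = (τ₀μ₀ + (n/σ²)x̄)/τ_n.
Here τ₀ = 1/77.5 = 0.012903 and τ_data = 3/95.8 = 0.031315, so τ_n = 0.044218.
Rearranging for μ₀: μ₀ = (μ_n·τ_n − τ_data·x̄)/τ₀ = (-7.9964·0.044218 − 0.031315·-6.8) / 0.012903 = -0.140643/0.012903 ≈ -10.9.

μ₀ = -10.9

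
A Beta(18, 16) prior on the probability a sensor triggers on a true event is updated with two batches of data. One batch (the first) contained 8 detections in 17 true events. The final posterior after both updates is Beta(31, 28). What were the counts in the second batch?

Because Beta–binomial updating is additive in the counts, the combined data contributed (α_post−α_prior, β_post−β_prior) successes and failures.
Total across both batches: 31−18=13 detections, 28−16=12 misses.
Subtract the first batch: 13−8=5 detections and 12−9=3 misses.

5 detections and 3 misses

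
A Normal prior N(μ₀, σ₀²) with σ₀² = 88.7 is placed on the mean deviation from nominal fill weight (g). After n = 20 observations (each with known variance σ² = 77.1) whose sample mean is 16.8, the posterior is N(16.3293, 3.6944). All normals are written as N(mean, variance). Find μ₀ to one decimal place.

μ₀ = 5.5

The posterior mean is a precision-weighted average: μ_n = (τ₀μ₀ + τ_data·x̄)/(τ₀+τ_data), with τ₀=1/σ₀² and τ_data=n/σ².
Here τ₀ = 1/88.7 = 0.011274 and τ_data = 20/77.1 = 0.259403, so τ_n = 0.270677.
Rearranging for μ₀: μ₀ = (μ_n·τ_n − τ_data·x̄)/τ₀ = (16.3293·0.270677 − 0.259403·16.8) / 0.011274 = 0.061996/0.011274 ≈ 5.5.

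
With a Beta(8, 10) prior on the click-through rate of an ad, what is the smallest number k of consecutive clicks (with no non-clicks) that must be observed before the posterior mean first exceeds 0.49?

After k clicks and 0 non-clicks the posterior is Beta(8+k, 10), with mean (8+k)/(8+10+k).
Set (8+k)/(18+k) > 0.49 and solve: k > (0.49·18 − 8)/(1 − 0.49) = 1.608.
The smallest integer exceeding 1.608 is 2, and checking k=2: (10)/(20) = 0.5000 > 0.49.

k = 2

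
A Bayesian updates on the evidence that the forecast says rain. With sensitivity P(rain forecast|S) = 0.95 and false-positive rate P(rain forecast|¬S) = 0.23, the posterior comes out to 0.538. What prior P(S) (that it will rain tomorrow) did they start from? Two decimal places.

P(S) = 0.22

In odds form, posterior odds = prior odds × likelihood ratio, so prior odds = posterior odds ÷ LR.
Posterior odds = 0.538/(1−0.538) = 1.1645. LR = 0.95/0.23 = 4.1304.
Prior odds = 1.1645/4.1304 = 0.2819, so P(S) = 0.2819/(1+0.2819) ≈ 0.22.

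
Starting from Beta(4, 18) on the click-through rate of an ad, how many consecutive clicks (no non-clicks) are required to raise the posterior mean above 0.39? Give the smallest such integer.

After k clicks and 0 non-clicks the posterior is Beta(4+k, 18), with mean (4+k)/(4+18+k).
Set (4+k)/(22+k) > 0.39 and solve: k > (0.39·22 − 4)/(1 − 0.39) = 7.508.
The smallest integer exceeding 7.508 is 8.

k = 8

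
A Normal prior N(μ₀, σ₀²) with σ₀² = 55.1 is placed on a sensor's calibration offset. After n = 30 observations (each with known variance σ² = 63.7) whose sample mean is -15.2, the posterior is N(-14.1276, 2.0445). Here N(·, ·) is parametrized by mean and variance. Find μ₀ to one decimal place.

The posterior mean is a precision-weighted average: μ_n = (τ₀μ₀ + τ_data·x̄)/(τ₀+τ_data), with τ₀=1/σ₀² and τ_data=n/σ².
Here τ₀ = 1/55.1 = 0.018149 and τ_data = 30/63.7 = 0.470958, so τ_n = 0.489107.
Rearranging for μ₀: μ₀ = (μ_n·τ_n − τ_data·x̄)/τ₀ = (-14.1276·0.489107 − 0.470958·-15.2) / 0.018149 = 0.248654/0.018149 ≈ 13.7.

μ₀ = 13.7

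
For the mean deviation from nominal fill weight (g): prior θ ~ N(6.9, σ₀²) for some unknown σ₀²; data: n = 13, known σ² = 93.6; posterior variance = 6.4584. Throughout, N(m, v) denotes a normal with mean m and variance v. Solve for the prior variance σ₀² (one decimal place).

σ₀² = 62.7

For the Normal–Normal model with known σ², precisions add: τ_n = τ₀ + n/σ².
So 1/σ₀² = 1/6.4584 − 13/93.6 = 0.154837 − 0.138889 = 0.015948.
Hence σ₀² = 1/0.015948 ≈ 62.7.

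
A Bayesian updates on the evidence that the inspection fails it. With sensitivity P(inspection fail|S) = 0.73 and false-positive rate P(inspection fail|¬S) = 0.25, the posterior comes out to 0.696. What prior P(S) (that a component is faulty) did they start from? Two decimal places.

Bayes' rule in odds form gives O(S|E) = O(S)·[P(E|S)/P(E|¬S)], hence O(S) = O(S|E)/LR.
Posterior odds = 0.696/(1−0.696) = 2.2895. LR = 0.73/0.25 = 2.9200.
Prior odds = 2.2895/2.9200 = 0.7841, so P(S) = 0.7841/(1+0.7841) ≈ 0.44.

P(S) = 0.44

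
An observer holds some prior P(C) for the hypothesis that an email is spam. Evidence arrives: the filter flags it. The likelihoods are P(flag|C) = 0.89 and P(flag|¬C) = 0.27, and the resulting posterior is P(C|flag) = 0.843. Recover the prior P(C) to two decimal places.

P(C) = 0.62

Bayes' rule in odds form gives O(C|E) = O(C)·[P(E|C)/P(E|¬C)], hence O(C) = O(C|E)/LR.
Posterior odds = 0.843/(1−0.843) = 5.3694. LR = 0.89/0.27 = 3.2963.
Prior odds = 5.3694/3.2963 = 1.6289, so P(C) = 1.6289/(1+1.6289) ≈ 0.62.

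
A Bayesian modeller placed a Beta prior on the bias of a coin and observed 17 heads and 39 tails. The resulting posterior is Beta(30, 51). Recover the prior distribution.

Beta(13, 12)

A Beta(α, β) prior with s successes and f failures in binomial data gives a Beta(α+s, β+f) posterior.
So α = 30 − 17 = 13 and β = 51 − 39 = 12.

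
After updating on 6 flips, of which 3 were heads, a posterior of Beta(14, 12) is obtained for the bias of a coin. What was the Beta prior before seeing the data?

Beta(11, 9)

Beta is conjugate to the binomial likelihood: posterior = Beta(α+s, β+f).
Subtract the data counts: 14−3=11, 12−3=9.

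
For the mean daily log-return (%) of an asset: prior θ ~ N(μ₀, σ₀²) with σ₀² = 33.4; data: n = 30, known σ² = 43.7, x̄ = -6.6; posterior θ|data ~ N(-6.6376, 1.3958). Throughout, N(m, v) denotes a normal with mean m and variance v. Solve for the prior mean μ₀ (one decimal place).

μ₀ = -7.5

With known observation variance, the Normal–Normal posterior has precision τ_n = τ₀ + n/σ² and mean μ_n = (τ₀μ₀ + (n/σ²)x̄)/τ_n.
Here τ₀ = 1/33.4 = 0.029940 and τ_data = 30/43.7 = 0.686499, so τ_n = 0.716439.
Rearranging for μ₀: μ₀ = (μ_n·τ_n − τ_data·x̄)/τ₀ = (-6.6376·0.716439 − 0.686499·-6.6) / 0.029940 = -0.224542/0.029940 ≈ -7.5.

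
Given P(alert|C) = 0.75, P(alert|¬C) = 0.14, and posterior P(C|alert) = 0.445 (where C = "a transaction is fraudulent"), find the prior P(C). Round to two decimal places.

P(C) = 0.13

In odds form, posterior odds = prior odds × likelihood ratio, so prior odds = posterior odds ÷ LR.
Posterior odds = 0.445/(1−0.445) = 0.8018. LR = 0.75/0.14 = 5.3571.
Prior odds = 0.8018/5.3571 = 0.1497, so P(C) = 0.1497/(1+0.1497) ≈ 0.13.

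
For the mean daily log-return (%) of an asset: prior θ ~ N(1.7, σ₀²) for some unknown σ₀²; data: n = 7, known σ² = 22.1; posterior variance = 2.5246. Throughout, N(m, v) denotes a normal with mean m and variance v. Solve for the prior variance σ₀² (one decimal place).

For the Normal–Normal model with known σ², precisions add: τ_n = τ₀ + n/σ².
So 1/σ₀² = 1/2.5246 − 7/22.1 = 0.396102 − 0.316742 = 0.079360.
Hence σ₀² = 1/0.079360 ≈ 12.6.

σ₀² = 12.6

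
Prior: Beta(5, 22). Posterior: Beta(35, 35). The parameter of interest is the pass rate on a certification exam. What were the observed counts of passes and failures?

30 passes and 13 failures

Beta is conjugate to the binomial likelihood: posterior = Beta(a+s, b+f).
So s = 35 − 5 = 30 and f = 35 − 22 = 13.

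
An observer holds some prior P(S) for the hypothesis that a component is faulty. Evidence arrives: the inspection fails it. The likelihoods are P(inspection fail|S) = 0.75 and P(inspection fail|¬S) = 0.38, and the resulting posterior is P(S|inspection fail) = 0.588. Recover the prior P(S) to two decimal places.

Bayes' rule in odds form gives O(S|E) = O(S)·[P(E|S)/P(E|¬S)], hence O(S) = O(S|E)/LR.
Posterior odds = 0.588/(1−0.588) = 1.4272. LR = 0.75/0.38 = 1.9737.
Prior odds = 1.4272/1.9737 = 0.7231, so P(S) = 0.7231/(1+0.7231) ≈ 0.42.

P(S) = 0.42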